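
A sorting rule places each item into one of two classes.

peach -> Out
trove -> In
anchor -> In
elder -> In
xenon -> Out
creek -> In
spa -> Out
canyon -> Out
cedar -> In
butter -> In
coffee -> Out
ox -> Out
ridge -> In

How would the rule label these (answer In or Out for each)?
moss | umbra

Out, In

The distinguishing property — contains 'r' — holds for all the 'In' cases and none of the 'Out' cases.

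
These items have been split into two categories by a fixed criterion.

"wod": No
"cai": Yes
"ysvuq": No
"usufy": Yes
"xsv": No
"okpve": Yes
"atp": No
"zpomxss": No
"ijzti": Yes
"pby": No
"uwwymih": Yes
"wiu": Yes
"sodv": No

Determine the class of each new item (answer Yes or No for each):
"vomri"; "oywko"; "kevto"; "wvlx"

The pattern is that an item is 'Yes' exactly when: has ≥ 2 vowels.

Yes, Yes, Yes, No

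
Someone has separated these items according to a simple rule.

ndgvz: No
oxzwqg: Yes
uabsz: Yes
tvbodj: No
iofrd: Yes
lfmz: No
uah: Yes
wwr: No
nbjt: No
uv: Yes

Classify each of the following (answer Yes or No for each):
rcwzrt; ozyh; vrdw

No, Yes, No

Rule: starts with a vowel. This holds for each 'Yes' example and fails for each 'No' one.
rcwzrt: starts with 'r', doesn't match → No. ozyh: starts with 'o', meets the rule → Yes. vrdw: starts with 'v', doesn't match → No.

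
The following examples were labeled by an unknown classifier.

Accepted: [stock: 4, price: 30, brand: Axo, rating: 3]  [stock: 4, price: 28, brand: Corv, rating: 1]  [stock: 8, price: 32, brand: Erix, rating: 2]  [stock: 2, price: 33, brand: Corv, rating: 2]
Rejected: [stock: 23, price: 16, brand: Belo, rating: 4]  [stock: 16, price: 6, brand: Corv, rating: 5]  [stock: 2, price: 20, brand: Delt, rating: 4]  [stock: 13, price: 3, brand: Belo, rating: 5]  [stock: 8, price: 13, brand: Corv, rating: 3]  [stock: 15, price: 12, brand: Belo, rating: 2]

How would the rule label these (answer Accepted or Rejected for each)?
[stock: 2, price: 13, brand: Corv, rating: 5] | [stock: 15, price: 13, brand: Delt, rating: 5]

Rejected, Rejected

The pattern is that an item is 'Accepted' exactly when: price ≥ 28.
[stock: 2, price: 13, brand: Corv, rating: 5]: Rejected (price = 13).
[stock: 15, price: 13, brand: Delt, rating: 5]: Rejected (price = 13).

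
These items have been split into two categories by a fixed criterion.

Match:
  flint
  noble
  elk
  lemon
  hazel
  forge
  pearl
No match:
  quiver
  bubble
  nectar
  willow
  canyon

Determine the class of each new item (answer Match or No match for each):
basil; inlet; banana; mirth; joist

Match, Match, No match, Match, Match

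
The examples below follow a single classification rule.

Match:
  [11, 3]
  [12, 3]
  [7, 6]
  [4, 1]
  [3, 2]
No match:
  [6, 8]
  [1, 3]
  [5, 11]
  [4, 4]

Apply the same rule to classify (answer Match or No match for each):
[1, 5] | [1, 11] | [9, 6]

'Match' ⟺ first > second.
[1, 5] — 1 < 5, hence No match. [1, 11] — 1 < 11, hence No match. [9, 6] — 9 > 6, hence Match.

No match, No match, Match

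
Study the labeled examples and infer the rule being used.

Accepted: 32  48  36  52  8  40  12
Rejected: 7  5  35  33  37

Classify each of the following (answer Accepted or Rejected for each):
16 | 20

Accepted, Accepted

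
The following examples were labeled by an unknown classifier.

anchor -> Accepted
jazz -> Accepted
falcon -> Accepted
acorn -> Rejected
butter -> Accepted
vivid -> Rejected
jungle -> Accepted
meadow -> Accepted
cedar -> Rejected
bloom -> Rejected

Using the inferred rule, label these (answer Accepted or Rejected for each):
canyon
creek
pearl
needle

Accepted, Rejected, Rejected, Accepted

Looking at the examples, the only property every 'Accepted' case has and every 'Rejected' case lacks is: even length.
canyon: length 6, fits → Accepted. creek: length 5, doesn't match → Rejected. pearl: length 5, doesn't match → Rejected. needle: length 6, fits → Accepted.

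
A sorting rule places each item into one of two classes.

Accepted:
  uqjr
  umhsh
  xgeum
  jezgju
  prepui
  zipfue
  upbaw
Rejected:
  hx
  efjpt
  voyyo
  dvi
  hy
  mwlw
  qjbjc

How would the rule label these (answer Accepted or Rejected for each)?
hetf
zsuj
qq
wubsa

Rejected, Accepted, Rejected, Accepted

The simplest hypothesis consistent with all the labels is: contains 'u'.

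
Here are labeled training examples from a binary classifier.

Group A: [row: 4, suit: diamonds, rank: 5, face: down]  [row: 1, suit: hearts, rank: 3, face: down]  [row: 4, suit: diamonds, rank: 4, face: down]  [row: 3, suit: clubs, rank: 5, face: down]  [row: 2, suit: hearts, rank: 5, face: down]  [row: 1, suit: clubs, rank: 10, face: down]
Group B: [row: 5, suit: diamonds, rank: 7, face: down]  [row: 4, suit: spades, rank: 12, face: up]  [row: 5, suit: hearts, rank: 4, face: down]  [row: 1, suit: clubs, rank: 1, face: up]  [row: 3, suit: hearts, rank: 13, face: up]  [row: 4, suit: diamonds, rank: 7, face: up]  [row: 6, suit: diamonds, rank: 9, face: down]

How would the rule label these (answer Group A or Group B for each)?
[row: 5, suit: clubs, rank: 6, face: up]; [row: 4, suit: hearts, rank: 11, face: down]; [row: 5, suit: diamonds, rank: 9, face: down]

The pattern is that an item is 'Group A' exactly when: face is down AND row ≤ 4.
[row: 5, suit: clubs, rank: 6, face: up]: face is up, row = 5 — does not satisfy this, so Group B.
[row: 4, suit: hearts, rank: 11, face: down]: face is down, row = 4 — checks out, so Group A.
[row: 5, suit: diamonds, rank: 9, face: down]: face is down, row = 5 — does not satisfy this, so Group B.

Group B, Group A, Group B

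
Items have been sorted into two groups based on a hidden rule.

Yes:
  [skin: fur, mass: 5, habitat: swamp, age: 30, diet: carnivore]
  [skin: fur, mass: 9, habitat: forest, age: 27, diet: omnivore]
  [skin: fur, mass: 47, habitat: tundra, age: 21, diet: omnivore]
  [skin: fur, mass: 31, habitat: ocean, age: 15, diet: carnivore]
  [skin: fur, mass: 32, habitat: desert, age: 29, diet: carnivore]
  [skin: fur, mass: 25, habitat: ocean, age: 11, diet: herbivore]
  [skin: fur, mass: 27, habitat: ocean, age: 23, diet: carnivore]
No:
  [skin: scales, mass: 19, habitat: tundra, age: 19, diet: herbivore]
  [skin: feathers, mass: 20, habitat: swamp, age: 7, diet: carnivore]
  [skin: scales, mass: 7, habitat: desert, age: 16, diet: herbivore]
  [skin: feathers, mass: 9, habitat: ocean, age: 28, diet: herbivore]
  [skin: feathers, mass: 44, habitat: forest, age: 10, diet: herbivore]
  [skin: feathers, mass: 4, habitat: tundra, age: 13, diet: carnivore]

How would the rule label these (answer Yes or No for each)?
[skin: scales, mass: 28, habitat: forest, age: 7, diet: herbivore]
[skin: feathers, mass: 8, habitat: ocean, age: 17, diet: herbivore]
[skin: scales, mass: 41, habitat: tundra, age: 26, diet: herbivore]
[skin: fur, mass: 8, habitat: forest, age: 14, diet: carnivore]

No, No, No, Yes

The common property of the 'Yes' items is: skin is fur. No 'No' item has it.
[skin: scales, mass: 28, habitat: forest, age: 7, diet: herbivore]: skin is scales, does not fit → No.
[skin: feathers, mass: 8, habitat: ocean, age: 17, diet: herbivore]: skin is feathers, does not fit → No.
[skin: scales, mass: 41, habitat: tundra, age: 26, diet: herbivore]: skin is scales, does not fit → No.
[skin: fur, mass: 8, habitat: forest, age: 14, diet: carnivore]: skin is fur, fits → Yes.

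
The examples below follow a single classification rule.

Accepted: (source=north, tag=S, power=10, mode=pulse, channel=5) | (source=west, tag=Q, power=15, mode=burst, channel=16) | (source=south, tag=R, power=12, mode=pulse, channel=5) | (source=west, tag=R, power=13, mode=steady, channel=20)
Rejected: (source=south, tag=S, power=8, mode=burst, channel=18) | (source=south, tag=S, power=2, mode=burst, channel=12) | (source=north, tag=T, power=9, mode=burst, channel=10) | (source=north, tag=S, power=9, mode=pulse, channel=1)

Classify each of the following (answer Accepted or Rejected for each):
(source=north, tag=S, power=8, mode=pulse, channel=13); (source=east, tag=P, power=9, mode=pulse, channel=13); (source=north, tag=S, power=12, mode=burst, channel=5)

Every 'Accepted' example satisfies: power ≥ 10. None of the 'Rejected' examples do.
Rejected: (source=north, tag=S, power=8, mode=pulse, channel=13), since power = 8.
Rejected: (source=east, tag=P, power=9, mode=pulse, channel=13), since power = 9.
Accepted: (source=north, tag=S, power=12, mode=burst, channel=5), since power = 12.

Rejected, Rejected, Accepted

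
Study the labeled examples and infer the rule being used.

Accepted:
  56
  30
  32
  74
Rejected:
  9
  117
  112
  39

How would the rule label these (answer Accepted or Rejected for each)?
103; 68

The distinguishing property — even AND at most 74 — holds for all the 'Accepted' cases and none of the 'Rejected' cases.
103: 103 is odd, 103 > 74, does not fit → Rejected.
68: 68 is even, 68 ≤ 74, meets the rule → Accepted.

Rejected, Accepted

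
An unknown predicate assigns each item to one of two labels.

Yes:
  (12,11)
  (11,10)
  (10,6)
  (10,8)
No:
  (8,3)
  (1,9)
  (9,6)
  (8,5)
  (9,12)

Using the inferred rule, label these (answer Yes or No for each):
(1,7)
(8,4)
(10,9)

No, No, Yes

A rule that fits every label: first ≥ 10 — true of each 'Yes' example, false of each 'No' one.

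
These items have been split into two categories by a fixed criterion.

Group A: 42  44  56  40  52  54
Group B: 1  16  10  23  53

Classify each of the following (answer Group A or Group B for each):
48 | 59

Group A, Group B

All 'Group A' examples share one property — even AND at least 23 — and every 'Group B' example lacks it.
48 — 48 is even, 48 ≥ 23, hence Group A.
59 — 59 is odd, 59 ≥ 23, hence Group B.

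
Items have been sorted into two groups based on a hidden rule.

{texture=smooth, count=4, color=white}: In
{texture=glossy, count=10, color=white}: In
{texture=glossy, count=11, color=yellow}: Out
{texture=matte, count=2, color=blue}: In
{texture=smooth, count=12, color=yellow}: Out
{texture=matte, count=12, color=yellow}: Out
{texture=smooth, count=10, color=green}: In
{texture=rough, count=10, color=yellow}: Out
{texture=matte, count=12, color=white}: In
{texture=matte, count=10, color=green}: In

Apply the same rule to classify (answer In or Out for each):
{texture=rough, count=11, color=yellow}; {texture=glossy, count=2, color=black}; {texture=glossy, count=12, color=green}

The simplest hypothesis consistent with all the labels is: color is not yellow.
{texture=rough, count=11, color=yellow} — color is yellow, hence Out.
{texture=glossy, count=2, color=black} — color is black, hence In.
{texture=glossy, count=12, color=green} — color is green, hence In.

Out, In, In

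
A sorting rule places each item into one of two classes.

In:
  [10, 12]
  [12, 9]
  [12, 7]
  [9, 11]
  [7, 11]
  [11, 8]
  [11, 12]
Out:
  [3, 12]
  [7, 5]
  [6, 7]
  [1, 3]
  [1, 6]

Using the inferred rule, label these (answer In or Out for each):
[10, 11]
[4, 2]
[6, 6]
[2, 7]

One predicate separates the groups cleanly: sum ≥ 18.
[10, 11]: 10+11 = 21, qualifies → In. [4, 2]: 4+2 = 6, does not satisfy this → Out. [6, 6]: 6+6 = 12, does not satisfy this → Out. [2, 7]: 2+7 = 9, does not satisfy this → Out.

In, Out, Out, Out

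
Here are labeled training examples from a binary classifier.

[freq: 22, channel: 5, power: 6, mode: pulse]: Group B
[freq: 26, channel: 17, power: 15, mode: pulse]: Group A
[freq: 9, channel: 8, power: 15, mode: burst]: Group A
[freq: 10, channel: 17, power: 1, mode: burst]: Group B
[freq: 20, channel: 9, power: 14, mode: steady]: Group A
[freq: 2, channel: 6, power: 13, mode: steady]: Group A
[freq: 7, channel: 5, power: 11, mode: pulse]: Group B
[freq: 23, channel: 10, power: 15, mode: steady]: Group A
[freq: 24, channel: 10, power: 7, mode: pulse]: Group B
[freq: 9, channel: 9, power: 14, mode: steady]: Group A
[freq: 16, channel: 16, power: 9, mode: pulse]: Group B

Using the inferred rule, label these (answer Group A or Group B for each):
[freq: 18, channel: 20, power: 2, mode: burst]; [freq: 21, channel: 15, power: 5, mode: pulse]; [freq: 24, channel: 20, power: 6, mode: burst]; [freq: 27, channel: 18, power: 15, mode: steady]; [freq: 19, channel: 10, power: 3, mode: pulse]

'Group A' ⟺ power ≥ 13.
[freq: 18, channel: 20, power: 2, mode: burst]: Group B (power = 2). [freq: 21, channel: 15, power: 5, mode: pulse]: Group B (power = 5). [freq: 24, channel: 20, power: 6, mode: burst]: Group B (power = 6). [freq: 27, channel: 18, power: 15, mode: steady]: Group A (power = 15). [freq: 19, channel: 10, power: 3, mode: pulse]: Group B (power = 3).

Group B, Group B, Group B, Group A, Group B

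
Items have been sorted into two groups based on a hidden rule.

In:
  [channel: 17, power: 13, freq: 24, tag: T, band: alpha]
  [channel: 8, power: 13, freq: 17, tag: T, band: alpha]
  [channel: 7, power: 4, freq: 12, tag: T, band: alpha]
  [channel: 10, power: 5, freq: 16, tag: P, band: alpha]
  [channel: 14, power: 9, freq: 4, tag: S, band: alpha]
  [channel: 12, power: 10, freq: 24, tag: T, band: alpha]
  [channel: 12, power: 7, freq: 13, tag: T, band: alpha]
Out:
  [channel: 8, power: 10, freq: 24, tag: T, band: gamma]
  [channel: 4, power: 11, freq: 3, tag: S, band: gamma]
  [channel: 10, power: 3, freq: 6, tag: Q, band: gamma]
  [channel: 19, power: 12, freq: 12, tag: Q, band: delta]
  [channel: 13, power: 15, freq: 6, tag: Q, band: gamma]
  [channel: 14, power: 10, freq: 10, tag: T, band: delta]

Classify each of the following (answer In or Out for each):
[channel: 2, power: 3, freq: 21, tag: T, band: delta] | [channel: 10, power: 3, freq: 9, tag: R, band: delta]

Out, Out

The distinguishing property — band is alpha — holds for all the 'In' cases and none of the 'Out' cases.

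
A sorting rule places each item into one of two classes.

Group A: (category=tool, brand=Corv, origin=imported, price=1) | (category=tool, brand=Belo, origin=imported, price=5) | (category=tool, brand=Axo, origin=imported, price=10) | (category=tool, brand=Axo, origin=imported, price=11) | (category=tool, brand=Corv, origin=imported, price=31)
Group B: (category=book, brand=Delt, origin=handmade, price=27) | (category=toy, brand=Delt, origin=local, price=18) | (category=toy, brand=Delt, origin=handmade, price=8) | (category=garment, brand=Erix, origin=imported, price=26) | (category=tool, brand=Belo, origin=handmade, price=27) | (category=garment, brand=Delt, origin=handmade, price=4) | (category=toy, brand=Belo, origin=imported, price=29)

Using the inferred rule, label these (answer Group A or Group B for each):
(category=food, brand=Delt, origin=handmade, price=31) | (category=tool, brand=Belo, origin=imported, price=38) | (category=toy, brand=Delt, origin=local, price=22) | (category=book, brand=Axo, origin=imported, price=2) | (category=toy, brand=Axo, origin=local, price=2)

Rule: category is tool AND origin is imported. This holds for each 'Group A' example and fails for each 'Group B' one.
Group B: (category=food, brand=Delt, origin=handmade, price=31), since category is food, origin is handmade.
Group A: (category=tool, brand=Belo, origin=imported, price=38), since category is tool, origin is imported.
Group B: (category=toy, brand=Delt, origin=local, price=22), since category is toy, origin is local.
Group B: (category=book, brand=Axo, origin=imported, price=2), since category is book, origin is imported.
Group B: (category=toy, brand=Axo, origin=local, price=2), since category is toy, origin is local.

Group B, Group A, Group B, Group B, Group B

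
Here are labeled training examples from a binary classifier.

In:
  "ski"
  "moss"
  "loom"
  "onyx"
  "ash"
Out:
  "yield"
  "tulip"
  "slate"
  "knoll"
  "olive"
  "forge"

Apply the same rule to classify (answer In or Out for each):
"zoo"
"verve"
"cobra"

The distinguishing property — length ≤ 4 — holds for all the 'In' cases and none of the 'Out' cases.
"zoo" — length 3, hence In. "verve" — length 5, hence Out. "cobra" — length 5, hence Out.

In, Out, Out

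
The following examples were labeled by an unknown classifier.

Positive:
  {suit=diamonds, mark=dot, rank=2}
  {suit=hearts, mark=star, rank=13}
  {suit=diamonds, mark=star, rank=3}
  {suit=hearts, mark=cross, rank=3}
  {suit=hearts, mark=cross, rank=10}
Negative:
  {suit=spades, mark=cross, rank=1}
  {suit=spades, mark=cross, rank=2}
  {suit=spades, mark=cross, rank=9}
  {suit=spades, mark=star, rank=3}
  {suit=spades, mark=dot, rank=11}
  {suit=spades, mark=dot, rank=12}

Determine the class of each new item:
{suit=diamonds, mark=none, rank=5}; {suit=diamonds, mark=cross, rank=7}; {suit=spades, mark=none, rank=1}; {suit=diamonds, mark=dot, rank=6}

Positive, Positive, Negative, Positive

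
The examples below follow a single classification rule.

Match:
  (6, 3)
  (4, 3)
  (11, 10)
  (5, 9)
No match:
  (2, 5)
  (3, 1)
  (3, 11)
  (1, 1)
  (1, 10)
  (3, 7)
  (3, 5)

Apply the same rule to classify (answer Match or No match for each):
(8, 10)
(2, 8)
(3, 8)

Match, No match, No match

The simplest hypothesis consistent with all the labels is: first ≥ 4.
(8, 10): Match (first 8).
(2, 8): No match (first 2).
(3, 8): No match (first 3).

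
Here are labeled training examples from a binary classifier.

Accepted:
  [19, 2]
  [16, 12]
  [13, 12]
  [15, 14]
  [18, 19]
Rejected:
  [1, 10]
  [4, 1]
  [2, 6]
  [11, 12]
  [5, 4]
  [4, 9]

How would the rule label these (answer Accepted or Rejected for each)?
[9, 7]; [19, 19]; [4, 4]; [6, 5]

The distinguishing property — first ≥ 12 — holds for all the 'Accepted' cases and none of the 'Rejected' cases.
[9, 7] → first 9 → Rejected.
[19, 19] → first 19 → Accepted.
[4, 4] → first 4 → Rejected.
[6, 5] → first 6 → Rejected.

Rejected, Accepted, Rejected, Rejected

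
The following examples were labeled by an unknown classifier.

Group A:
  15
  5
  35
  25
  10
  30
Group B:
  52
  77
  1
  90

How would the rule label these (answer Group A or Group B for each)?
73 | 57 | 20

Group B, Group B, Group A

The classifier is using: multiple of 5 AND at most 35.
73: Group B (73 = 5·14 + 3, 73 > 35). 57: Group B (57 = 5·11 + 2, 57 > 35). 20: Group A (20 = 5·4, 20 ≤ 35).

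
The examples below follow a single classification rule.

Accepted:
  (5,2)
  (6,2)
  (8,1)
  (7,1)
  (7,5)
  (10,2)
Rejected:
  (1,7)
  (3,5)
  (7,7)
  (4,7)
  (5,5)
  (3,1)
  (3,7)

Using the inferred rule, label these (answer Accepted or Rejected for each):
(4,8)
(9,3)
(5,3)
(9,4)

The common property of the 'Accepted' items is: first > second AND sum ≥ 7. No 'Rejected' item has it.

Rejected, Accepted, Accepted, Accepted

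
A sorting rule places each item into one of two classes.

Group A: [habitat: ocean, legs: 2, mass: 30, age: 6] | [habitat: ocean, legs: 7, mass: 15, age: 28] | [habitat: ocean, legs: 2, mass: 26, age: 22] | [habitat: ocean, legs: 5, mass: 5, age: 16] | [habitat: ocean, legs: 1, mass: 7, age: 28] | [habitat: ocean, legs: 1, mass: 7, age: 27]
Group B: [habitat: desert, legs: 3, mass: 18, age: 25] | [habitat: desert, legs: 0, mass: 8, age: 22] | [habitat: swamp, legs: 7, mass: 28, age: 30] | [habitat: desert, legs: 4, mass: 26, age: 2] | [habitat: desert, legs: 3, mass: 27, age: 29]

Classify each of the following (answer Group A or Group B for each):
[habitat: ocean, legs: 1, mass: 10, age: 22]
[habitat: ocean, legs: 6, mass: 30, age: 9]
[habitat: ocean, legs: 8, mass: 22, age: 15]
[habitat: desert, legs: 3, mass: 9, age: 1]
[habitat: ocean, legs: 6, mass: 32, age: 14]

The classifier is using: habitat is ocean.

Group A, Group A, Group A, Group B, Group A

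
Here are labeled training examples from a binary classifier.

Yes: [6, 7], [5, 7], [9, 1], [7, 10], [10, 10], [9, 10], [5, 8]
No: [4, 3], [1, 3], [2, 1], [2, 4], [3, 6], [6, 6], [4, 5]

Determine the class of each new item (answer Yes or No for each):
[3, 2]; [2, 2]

No, No

The classifier is using: max ≥ 7.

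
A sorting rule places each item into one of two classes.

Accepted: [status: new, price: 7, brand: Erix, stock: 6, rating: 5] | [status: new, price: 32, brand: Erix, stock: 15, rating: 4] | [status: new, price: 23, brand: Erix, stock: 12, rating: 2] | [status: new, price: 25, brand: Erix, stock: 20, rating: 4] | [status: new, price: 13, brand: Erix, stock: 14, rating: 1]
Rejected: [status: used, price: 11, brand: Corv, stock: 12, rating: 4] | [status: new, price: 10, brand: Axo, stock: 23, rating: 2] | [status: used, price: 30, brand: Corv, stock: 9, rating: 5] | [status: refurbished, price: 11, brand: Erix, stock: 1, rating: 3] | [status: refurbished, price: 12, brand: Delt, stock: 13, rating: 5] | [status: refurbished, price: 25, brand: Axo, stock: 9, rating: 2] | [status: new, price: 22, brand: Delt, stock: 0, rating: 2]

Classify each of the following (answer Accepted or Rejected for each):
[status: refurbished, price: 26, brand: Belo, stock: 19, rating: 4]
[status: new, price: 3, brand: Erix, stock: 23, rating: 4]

The common property of the 'Accepted' items is: brand is Erix AND status is new. No 'Rejected' item has it.
[status: refurbished, price: 26, brand: Belo, stock: 19, rating: 4]: brand is Belo, status is refurbished, doesn't match → Rejected.
[status: new, price: 3, brand: Erix, stock: 23, rating: 4]: brand is Erix, status is new, passes → Accepted.

Rejected, Accepted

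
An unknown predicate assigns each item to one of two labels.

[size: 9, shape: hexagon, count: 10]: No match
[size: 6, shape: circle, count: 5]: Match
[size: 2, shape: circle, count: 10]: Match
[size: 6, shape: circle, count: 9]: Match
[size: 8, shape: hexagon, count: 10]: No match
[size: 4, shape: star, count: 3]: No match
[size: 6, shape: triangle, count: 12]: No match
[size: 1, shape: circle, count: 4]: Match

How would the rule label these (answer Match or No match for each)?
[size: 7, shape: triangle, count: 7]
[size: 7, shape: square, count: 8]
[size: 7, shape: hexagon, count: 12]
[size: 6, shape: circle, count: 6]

No match, No match, No match, Match

All 'Match' examples share one property — shape is circle — and every 'No match' example lacks it.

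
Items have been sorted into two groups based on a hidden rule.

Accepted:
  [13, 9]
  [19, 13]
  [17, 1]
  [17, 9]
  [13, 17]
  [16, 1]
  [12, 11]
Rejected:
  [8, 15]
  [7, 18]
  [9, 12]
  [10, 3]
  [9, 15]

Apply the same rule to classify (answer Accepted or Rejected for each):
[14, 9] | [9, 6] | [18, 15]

A rule that fits every label: first ≥ 11 — true of each 'Accepted' example, false of each 'Rejected' one.
[14, 9] → first 14 → Accepted. [9, 6] → first 9 → Rejected. [18, 15] → first 18 → Accepted.

Accepted, Rejected, Accepted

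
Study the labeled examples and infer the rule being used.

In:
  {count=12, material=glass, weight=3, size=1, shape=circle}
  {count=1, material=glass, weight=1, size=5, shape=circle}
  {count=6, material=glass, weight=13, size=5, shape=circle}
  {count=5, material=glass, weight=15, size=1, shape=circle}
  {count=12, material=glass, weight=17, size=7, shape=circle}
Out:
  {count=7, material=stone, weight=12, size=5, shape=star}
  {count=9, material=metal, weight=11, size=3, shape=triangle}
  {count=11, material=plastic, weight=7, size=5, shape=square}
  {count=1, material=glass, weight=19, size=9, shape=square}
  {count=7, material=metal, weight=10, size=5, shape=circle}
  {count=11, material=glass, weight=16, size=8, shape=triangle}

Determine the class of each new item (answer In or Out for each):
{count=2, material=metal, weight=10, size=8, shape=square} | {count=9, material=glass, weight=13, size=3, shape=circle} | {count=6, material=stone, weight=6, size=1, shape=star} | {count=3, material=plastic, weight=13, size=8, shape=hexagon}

The simplest hypothesis consistent with all the labels is: shape is circle AND material is glass.

Out, In, Out, Out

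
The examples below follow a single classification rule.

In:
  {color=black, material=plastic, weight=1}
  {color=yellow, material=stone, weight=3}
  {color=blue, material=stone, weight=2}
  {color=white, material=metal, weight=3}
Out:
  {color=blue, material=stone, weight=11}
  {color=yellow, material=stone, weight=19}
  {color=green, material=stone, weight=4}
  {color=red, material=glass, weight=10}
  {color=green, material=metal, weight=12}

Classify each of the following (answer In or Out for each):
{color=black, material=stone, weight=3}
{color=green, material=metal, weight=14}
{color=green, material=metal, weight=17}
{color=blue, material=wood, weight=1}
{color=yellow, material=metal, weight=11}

The rule appears to be: weight ≤ 3.
{color=black, material=stone, weight=3} → weight = 3 → In.
{color=green, material=metal, weight=14} → weight = 14 → Out.
{color=green, material=metal, weight=17} → weight = 17 → Out.
{color=blue, material=wood, weight=1} → weight = 1 → In.
{color=yellow, material=metal, weight=11} → weight = 11 → Out.

In, Out, Out, In, Out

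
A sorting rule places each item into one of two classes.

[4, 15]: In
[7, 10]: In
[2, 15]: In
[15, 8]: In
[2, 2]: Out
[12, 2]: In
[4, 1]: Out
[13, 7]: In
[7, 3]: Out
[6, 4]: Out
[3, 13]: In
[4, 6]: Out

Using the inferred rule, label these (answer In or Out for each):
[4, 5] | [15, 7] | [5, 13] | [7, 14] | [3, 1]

Out, In, In, In, Out

The simplest hypothesis consistent with all the labels is: sum ≥ 14.
[4, 5]: 4+5 = 9, does not pass → Out. [15, 7]: 15+7 = 22, qualifies → In. [5, 13]: 5+13 = 18, qualifies → In. [7, 14]: 7+14 = 21, qualifies → In. [3, 1]: 3+1 = 4, does not pass → Out.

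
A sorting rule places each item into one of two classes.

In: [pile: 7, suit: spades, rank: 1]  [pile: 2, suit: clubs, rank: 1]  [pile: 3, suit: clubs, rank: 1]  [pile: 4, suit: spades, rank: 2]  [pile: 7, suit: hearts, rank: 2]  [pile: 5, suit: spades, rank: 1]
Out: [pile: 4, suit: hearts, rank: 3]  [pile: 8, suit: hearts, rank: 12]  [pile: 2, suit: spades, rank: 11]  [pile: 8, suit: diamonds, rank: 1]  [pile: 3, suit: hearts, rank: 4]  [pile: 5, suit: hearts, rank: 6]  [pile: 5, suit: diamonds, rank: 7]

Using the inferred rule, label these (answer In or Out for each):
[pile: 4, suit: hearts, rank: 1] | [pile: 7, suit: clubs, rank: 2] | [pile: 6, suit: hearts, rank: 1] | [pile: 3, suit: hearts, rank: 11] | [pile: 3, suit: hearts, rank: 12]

In, In, In, Out, Out

Rule: pile ≤ 7 AND rank ≤ 2. This holds for each 'In' example and fails for each 'Out' one.
[pile: 4, suit: hearts, rank: 1]: pile = 4, rank = 1, fits → In.
[pile: 7, suit: clubs, rank: 2]: pile = 7, rank = 2, fits → In.
[pile: 6, suit: hearts, rank: 1]: pile = 6, rank = 1, fits → In.
[pile: 3, suit: hearts, rank: 11]: pile = 3, rank = 11, lacks this property → Out.
[pile: 3, suit: hearts, rank: 12]: pile = 3, rank = 12, lacks this property → Out.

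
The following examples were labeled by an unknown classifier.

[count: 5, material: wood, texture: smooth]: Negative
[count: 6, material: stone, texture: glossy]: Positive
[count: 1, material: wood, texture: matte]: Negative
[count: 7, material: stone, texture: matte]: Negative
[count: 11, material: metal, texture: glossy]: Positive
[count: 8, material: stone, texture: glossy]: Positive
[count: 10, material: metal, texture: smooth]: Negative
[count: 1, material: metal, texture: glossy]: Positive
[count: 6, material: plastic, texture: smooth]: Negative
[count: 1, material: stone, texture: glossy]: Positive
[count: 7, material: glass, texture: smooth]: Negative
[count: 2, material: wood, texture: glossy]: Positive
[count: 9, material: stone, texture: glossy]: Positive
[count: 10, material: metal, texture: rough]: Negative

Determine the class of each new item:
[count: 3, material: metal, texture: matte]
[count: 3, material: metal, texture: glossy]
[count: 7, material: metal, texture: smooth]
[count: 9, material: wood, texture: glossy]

Negative, Positive, Negative, Positive

The simplest hypothesis consistent with all the labels is: texture is glossy.
[count: 3, material: metal, texture: matte]: Negative (texture is matte).
[count: 3, material: metal, texture: glossy]: Positive (texture is glossy).
[count: 7, material: metal, texture: smooth]: Negative (texture is smooth).
[count: 9, material: wood, texture: glossy]: Positive (texture is glossy).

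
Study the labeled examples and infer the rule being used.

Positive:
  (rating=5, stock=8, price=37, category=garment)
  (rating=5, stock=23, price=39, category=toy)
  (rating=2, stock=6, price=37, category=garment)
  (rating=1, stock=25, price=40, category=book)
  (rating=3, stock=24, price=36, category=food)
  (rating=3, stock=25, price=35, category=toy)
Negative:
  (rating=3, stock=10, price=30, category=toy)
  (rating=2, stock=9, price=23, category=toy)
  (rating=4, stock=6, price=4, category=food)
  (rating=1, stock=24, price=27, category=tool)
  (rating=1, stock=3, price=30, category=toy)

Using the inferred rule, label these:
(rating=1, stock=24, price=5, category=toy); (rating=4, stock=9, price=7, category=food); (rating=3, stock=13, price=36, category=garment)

Negative, Negative, Positive

The rule appears to be: price ≥ 35.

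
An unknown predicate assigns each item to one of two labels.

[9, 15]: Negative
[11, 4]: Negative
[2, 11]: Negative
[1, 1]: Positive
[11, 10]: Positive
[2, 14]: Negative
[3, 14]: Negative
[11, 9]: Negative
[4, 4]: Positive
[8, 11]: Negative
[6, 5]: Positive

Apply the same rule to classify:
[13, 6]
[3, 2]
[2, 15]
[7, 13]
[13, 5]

Negative, Positive, Negative, Negative, Negative

The simplest hypothesis consistent with all the labels is: |first − second| ≤ 1.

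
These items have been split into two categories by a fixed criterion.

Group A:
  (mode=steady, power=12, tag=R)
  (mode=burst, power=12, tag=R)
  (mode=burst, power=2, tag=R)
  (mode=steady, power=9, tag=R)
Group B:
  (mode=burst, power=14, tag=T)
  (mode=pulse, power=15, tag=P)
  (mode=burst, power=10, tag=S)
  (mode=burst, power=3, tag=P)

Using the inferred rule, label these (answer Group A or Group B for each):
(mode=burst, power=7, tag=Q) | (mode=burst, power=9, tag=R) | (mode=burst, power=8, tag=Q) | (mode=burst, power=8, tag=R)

Group B, Group A, Group B, Group A

'Group A' ⟺ tag is R.
(mode=burst, power=7, tag=Q) — tag is Q, hence Group B.
(mode=burst, power=9, tag=R) — tag is R, hence Group A.
(mode=burst, power=8, tag=Q) — tag is Q, hence Group B.
(mode=burst, power=8, tag=R) — tag is R, hence Group A.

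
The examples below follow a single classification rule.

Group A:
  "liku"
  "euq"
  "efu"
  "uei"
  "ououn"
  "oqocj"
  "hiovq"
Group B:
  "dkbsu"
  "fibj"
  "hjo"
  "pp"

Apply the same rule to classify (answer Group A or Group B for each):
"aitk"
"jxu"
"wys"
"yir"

The pattern is that an item is 'Group A' exactly when: has ≥ 2 vowels.

Group A, Group B, Group B, Group B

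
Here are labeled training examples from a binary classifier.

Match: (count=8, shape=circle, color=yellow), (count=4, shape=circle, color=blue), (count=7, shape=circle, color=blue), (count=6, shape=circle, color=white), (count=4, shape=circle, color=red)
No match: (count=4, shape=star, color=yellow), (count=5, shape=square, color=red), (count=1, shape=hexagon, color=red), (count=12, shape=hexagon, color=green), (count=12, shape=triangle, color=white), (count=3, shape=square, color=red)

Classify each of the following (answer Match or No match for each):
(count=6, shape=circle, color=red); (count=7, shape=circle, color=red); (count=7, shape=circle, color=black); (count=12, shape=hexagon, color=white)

Match, Match, Match, No match

'Match' ⟺ shape is circle.
Match: (count=6, shape=circle, color=red), since shape is circle.
Match: (count=7, shape=circle, color=red), since shape is circle.
Match: (count=7, shape=circle, color=black), since shape is circle.
No match: (count=12, shape=hexagon, color=white), since shape is hexagon.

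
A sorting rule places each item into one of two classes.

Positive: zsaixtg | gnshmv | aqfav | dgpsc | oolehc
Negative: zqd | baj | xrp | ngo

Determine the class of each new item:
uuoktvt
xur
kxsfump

Positive, Negative, Positive

Every 'Positive' example satisfies: length ≥ 5. None of the 'Negative' examples do.
uuoktvt → length 7 → Positive.
xur → length 3 → Negative.
kxsfump → length 7 → Positive.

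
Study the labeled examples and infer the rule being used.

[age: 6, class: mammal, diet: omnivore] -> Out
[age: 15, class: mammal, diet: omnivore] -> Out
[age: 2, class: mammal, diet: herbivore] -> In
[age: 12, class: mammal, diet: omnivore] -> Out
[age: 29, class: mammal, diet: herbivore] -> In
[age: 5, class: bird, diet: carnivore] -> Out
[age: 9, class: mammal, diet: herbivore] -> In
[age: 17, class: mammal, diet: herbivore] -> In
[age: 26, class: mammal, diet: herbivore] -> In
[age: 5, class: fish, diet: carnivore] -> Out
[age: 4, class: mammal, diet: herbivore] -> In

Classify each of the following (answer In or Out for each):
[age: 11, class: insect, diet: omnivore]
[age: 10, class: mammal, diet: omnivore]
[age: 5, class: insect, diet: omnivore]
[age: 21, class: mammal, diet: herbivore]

Out, Out, Out, In

The classifier is using: diet is herbivore.
[age: 11, class: insect, diet: omnivore]: Out (diet is omnivore). [age: 10, class: mammal, diet: omnivore]: Out (diet is omnivore). [age: 5, class: insect, diet: omnivore]: Out (diet is omnivore). [age: 21, class: mammal, diet: herbivore]: In (diet is herbivore).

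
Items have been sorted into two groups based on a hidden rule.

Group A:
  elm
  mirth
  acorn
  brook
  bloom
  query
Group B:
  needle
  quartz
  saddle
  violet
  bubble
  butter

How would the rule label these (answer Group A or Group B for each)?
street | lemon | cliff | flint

Group B, Group A, Group A, Group A

The classifier is using: odd length.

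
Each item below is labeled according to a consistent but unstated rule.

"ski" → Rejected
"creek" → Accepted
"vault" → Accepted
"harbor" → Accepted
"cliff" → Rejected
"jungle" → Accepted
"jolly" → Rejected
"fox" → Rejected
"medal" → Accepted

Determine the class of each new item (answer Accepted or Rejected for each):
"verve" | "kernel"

The classifier is using: has ≥ 2 vowels.
"verve" — 2 vowels, hence Accepted. "kernel" — 2 vowels, hence Accepted.

Accepted, Accepted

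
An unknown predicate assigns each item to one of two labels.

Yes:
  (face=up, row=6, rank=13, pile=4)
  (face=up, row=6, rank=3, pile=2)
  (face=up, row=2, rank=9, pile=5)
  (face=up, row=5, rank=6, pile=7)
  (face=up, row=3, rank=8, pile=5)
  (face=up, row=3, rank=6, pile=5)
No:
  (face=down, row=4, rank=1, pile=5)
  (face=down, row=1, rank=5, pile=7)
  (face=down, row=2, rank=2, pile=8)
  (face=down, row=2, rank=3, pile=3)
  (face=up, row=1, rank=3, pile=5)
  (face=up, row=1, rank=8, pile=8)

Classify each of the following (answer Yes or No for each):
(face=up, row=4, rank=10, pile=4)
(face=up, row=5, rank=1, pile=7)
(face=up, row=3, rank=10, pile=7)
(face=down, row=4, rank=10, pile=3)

Yes, Yes, Yes, No

The pattern is that an item is 'Yes' exactly when: face is up AND row ≥ 2.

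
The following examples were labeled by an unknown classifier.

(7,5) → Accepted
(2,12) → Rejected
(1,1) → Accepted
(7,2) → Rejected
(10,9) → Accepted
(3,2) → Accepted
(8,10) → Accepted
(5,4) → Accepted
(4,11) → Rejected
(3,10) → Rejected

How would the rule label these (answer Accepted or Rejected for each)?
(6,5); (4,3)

Accepted, Accepted

The distinguishing property — |first − second| ≤ 2 — holds for all the 'Accepted' cases and none of the 'Rejected' cases.
(6,5): |6−5| = 1, qualifies → Accepted. (4,3): |4−3| = 1, qualifies → Accepted.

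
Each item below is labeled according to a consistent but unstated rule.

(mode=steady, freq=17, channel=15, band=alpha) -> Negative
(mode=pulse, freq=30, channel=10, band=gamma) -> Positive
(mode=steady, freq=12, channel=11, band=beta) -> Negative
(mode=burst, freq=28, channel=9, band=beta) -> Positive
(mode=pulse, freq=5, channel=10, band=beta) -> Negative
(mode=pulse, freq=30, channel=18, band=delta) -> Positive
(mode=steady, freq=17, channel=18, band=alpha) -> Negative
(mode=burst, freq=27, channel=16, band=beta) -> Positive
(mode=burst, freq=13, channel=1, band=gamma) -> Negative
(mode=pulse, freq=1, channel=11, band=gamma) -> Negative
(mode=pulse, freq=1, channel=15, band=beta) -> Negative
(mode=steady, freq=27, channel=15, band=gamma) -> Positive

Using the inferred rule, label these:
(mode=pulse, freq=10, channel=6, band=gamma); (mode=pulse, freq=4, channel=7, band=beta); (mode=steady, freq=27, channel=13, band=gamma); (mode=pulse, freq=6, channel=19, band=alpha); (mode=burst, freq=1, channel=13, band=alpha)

Negative, Negative, Positive, Negative, Negative

Every 'Positive' example satisfies: freq ≥ 27. None of the 'Negative' examples do.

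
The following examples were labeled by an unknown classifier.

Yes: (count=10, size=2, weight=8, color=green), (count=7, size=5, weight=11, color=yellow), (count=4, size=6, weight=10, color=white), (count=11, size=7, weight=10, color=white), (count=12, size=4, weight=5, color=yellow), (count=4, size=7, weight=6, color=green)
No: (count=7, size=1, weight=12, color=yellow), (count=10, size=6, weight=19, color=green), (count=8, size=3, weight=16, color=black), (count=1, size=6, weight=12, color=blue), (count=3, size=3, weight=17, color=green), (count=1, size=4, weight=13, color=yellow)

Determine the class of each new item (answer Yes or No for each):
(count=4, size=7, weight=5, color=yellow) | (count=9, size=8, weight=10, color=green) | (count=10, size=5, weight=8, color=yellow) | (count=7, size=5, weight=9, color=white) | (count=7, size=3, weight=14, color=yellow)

Yes, Yes, Yes, Yes, No

One predicate separates the groups cleanly: weight ≤ 11.
Yes: (count=4, size=7, weight=5, color=yellow), since weight = 5. Yes: (count=9, size=8, weight=10, color=green), since weight = 10. Yes: (count=10, size=5, weight=8, color=yellow), since weight = 8. Yes: (count=7, size=5, weight=9, color=white), since weight = 9. No: (count=7, size=3, weight=14, color=yellow), since weight = 14.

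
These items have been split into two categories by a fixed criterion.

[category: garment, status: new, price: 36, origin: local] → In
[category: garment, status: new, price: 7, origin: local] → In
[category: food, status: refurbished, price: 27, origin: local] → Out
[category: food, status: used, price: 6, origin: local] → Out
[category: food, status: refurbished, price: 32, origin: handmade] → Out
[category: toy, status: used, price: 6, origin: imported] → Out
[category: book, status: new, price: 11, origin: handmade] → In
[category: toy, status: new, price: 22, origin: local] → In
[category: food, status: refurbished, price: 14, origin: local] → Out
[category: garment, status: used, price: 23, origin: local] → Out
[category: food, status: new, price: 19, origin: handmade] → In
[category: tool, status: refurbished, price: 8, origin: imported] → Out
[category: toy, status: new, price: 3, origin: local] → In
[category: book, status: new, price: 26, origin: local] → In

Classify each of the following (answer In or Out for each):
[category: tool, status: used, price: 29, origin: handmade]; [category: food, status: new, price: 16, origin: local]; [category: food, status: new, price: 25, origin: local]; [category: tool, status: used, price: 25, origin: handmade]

Out, In, In, Out

The distinguishing property — status is new — holds for all the 'In' cases and none of the 'Out' cases.
[category: tool, status: used, price: 29, origin: handmade] → status is used → Out.
[category: food, status: new, price: 16, origin: local] → status is new → In.
[category: food, status: new, price: 25, origin: local] → status is new → In.
[category: tool, status: used, price: 25, origin: handmade] → status is used → Out.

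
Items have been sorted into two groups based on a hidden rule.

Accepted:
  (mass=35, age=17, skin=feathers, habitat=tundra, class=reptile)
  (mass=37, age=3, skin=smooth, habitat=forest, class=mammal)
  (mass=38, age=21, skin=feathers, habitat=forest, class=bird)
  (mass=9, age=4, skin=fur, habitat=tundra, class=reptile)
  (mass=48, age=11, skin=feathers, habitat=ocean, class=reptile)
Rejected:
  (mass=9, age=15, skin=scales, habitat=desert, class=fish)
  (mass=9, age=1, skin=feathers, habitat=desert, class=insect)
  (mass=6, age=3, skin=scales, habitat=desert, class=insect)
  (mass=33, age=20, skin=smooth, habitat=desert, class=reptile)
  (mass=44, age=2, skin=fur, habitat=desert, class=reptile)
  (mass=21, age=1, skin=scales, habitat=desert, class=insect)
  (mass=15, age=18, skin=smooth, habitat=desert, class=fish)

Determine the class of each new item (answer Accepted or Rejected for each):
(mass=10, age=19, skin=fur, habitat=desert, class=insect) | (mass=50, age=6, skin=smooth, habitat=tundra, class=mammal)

Comparing the two groups points to one rule — habitat is not desert.
(mass=10, age=19, skin=fur, habitat=desert, class=insect): habitat is desert — doesn't match, so Rejected.
(mass=50, age=6, skin=smooth, habitat=tundra, class=mammal): habitat is tundra — passes, so Accepted.

Rejected, Accepted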